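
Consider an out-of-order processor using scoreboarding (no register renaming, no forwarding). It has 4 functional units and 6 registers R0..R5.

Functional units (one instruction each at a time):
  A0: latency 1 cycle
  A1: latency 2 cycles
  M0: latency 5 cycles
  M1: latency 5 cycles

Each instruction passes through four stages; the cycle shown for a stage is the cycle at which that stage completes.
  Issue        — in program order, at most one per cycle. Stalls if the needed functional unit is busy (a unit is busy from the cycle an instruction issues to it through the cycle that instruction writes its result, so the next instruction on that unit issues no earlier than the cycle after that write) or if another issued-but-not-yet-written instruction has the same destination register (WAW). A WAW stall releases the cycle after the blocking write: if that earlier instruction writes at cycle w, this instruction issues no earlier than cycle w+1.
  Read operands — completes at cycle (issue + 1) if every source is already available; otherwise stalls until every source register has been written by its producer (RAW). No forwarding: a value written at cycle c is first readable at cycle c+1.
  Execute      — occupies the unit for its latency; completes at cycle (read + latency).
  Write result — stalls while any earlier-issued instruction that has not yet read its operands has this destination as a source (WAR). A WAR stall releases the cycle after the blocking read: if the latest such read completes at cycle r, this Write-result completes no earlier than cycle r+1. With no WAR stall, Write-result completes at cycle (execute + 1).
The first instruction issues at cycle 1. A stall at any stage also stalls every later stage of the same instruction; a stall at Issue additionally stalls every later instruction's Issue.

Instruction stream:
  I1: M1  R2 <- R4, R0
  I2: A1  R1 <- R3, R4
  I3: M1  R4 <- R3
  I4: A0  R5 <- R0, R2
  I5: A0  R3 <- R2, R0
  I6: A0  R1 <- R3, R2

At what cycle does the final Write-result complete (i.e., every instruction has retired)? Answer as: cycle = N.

cycle = 21

[1] I1→M1
[2] I1 RO; I2→A1
[3] I2 RO
[5] I2 EX
[6] I2 WR R1
[7] I1 EX
[8] I1 WR R2
[9] I3→M1
[10] I3 RO; I4→A0
[11] I4 RO
[12] I4 EX
[13] I4 WR R5
[14] I5→A0
[15] I3 EX; I5 RO
[16] I3 WR R4; I5 EX
[17] I5 WR R3
[18] I6→A0
[19] I6 RO
[20] I6 EX
[21] I6 WR R1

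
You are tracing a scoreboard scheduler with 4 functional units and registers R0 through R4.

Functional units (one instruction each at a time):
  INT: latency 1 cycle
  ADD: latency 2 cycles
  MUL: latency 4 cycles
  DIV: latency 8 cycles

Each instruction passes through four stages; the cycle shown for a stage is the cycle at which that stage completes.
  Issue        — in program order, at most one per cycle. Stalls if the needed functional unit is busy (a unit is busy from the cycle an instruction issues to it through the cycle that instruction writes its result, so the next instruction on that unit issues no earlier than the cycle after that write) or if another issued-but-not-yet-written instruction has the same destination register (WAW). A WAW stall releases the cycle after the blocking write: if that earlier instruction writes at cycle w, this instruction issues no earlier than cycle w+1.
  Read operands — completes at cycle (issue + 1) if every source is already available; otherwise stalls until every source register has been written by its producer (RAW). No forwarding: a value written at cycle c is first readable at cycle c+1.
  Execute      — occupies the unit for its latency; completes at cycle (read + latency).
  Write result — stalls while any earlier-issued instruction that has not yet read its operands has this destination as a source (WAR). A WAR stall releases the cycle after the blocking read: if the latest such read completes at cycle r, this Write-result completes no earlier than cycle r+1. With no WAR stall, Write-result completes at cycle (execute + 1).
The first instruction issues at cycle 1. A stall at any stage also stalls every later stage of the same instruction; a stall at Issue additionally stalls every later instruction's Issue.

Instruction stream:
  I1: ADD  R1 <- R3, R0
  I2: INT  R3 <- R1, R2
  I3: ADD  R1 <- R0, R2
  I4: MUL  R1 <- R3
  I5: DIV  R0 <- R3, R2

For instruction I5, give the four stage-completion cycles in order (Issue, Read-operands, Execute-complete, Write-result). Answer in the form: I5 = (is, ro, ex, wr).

I5 = (12, 13, 21, 22)

t=1  I1 issues→ADD
t=2  I1 reads | I2 issues→INT
t=4  I1 exec-done
t=5  I1 writes R1
t=6  I2 reads | I3 issues→ADD
t=7  I2 exec-done | I3 reads
t=8  I2 writes R3
t=9  I3 exec-done
t=10  I3 writes R1
t=11  I4 issues→MUL
t=12  I4 reads | I5 issues→DIV
t=13  I5 reads
t=16  I4 exec-done
t=17  I4 writes R1
t=21  I5 exec-done
t=22  I5 writes R0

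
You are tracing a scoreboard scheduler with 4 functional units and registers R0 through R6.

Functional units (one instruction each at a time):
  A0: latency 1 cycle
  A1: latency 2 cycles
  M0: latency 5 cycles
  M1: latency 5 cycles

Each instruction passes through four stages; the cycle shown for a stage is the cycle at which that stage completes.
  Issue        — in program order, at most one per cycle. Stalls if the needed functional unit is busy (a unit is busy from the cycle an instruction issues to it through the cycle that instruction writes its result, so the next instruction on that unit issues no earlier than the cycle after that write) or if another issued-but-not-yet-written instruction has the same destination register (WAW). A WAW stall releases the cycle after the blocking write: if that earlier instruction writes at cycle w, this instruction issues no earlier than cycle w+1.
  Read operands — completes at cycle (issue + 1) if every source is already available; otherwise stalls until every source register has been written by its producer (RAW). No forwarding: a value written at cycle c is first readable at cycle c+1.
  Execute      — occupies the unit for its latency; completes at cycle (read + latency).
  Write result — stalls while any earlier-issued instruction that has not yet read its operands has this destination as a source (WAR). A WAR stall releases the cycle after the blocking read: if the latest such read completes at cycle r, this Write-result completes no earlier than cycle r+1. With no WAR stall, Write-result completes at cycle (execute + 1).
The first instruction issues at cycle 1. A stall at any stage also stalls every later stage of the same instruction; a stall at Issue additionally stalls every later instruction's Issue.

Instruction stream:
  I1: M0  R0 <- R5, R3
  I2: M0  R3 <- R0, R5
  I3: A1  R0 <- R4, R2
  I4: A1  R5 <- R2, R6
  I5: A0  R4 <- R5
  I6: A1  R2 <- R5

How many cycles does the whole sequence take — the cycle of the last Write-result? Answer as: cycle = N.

t=1  I1→M0
t=2  I1 RO
t=7  I1 EX
t=8  I1 WR R0
t=9  I2→M0
t=10  I2 RO; I3→A1
t=11  I3 RO
t=13  I3 EX
t=14  I3 WR R0
t=15  I2 EX; I4→A1
t=16  I2 WR R3; I4 RO; I5→A0
t=18  I4 EX
t=19  I4 WR R5
t=20  I5 RO; I6→A1
t=21  I5 EX; I6 RO
t=22  I5 WR R4
t=23  I6 EX
t=24  I6 WR R2

cycle = 24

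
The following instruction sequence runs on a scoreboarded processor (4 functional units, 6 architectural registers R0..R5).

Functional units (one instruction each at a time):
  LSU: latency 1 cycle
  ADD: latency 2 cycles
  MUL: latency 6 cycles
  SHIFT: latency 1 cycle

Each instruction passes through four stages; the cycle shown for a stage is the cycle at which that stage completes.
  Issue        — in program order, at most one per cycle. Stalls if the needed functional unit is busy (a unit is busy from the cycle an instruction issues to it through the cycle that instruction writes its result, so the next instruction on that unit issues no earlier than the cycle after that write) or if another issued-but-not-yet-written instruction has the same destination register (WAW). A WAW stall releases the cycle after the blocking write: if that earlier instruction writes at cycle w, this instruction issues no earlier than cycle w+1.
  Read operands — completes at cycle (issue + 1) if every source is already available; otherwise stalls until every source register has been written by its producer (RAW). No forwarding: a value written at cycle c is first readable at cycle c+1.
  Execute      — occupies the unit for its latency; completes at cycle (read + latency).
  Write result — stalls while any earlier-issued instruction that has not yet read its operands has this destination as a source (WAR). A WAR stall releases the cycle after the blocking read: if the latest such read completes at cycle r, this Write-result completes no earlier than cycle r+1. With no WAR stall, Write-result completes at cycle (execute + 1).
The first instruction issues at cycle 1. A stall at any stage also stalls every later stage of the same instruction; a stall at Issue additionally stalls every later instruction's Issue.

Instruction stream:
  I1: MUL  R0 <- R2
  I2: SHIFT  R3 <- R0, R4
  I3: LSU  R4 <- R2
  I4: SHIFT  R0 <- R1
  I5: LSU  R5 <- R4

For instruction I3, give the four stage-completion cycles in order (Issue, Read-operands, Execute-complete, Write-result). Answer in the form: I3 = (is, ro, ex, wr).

I3 = (3, 4, 5, 11)

c1: issue I1 (MUL)
c2: I1 read-ops; issue I2 (SHIFT)
c3: issue I3 (LSU)
c4: I3 read-ops
c5: I3 finished on LSU
c8: I1 finished on MUL
c9: I1→R0
c10: I2 read-ops
c11: I2 finished on SHIFT; I3→R4
c12: I2→R3
c13: issue I4 (SHIFT)
c14: I4 read-ops; issue I5 (LSU)
c15: I4 finished on SHIFT; I5 read-ops
c16: I4→R0; I5 finished on LSU
c17: I5→R5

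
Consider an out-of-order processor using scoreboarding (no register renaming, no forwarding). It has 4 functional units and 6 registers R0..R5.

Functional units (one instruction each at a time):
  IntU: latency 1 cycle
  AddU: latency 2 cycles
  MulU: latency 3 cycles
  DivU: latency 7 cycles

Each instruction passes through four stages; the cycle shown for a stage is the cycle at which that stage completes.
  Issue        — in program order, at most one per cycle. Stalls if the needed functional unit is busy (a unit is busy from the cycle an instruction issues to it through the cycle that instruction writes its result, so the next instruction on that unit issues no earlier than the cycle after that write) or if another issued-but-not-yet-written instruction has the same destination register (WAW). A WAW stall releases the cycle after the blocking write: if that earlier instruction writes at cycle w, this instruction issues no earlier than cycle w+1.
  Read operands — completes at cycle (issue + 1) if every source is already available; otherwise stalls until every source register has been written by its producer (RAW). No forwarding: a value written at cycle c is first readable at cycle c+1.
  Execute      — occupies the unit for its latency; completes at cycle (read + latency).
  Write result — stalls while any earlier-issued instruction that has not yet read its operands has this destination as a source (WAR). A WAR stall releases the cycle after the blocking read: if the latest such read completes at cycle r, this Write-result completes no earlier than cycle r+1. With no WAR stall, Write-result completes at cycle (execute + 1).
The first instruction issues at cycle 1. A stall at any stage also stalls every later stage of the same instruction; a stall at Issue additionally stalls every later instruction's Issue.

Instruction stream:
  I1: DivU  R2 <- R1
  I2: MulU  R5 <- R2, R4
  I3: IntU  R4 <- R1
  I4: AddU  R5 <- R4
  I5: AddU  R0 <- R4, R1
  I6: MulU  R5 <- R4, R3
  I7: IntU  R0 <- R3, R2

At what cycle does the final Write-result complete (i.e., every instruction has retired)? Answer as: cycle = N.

cycle = 29

  I1 | 1 | 2 | 9 | 10
  I2 | 2 | 11 | 14 | 15   RAW R2: wait I1 write@10
  I3 | 3 | 4 | 5 | 12   WAR R4: wait I2 read@11
  I4 | 16 | 17 | 19 | 20   WAW R5: wait I2 write@15
  I5 | 21 | 22 | 24 | 25   struct: AddU busy until I4 writes@20
  I6 | 22 | 23 | 26 | 27
  I7 | 26 | 27 | 28 | 29   WAW R0: wait I5 write@25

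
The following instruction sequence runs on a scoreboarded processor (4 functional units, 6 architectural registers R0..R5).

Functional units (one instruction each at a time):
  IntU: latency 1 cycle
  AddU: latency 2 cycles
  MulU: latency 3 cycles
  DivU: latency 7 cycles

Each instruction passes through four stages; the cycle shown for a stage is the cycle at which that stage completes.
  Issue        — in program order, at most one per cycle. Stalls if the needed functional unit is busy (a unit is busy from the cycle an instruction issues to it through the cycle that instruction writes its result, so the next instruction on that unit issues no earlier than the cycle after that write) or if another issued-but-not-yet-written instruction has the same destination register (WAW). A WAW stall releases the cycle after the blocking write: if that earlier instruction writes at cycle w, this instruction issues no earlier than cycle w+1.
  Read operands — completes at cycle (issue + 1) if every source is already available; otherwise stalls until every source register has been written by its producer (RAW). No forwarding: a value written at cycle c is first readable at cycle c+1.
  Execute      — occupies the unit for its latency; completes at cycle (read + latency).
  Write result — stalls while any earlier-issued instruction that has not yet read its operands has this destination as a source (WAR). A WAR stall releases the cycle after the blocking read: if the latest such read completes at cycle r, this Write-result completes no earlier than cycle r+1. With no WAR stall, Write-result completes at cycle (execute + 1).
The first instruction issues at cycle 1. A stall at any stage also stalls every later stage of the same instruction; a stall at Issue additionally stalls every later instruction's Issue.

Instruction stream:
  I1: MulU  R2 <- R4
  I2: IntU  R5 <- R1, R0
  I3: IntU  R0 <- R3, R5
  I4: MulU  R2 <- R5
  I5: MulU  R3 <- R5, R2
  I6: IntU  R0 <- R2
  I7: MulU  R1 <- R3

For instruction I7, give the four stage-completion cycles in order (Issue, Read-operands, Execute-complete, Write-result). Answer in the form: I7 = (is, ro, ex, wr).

I7 = (19, 20, 23, 24)

  I1 | 1 | 2 | 5 | 6
  I2 | 2 | 3 | 4 | 5
  I3 | 6 | 7 | 8 | 9   struct: IntU busy until I2 writes@5
  I4 | 7 | 8 | 11 | 12
  I5 | 13 | 14 | 17 | 18   struct: MulU busy until I4 writes@12
  I6 | 14 | 15 | 16 | 17
  I7 | 19 | 20 | 23 | 24   struct: MulU busy until I5 writes@18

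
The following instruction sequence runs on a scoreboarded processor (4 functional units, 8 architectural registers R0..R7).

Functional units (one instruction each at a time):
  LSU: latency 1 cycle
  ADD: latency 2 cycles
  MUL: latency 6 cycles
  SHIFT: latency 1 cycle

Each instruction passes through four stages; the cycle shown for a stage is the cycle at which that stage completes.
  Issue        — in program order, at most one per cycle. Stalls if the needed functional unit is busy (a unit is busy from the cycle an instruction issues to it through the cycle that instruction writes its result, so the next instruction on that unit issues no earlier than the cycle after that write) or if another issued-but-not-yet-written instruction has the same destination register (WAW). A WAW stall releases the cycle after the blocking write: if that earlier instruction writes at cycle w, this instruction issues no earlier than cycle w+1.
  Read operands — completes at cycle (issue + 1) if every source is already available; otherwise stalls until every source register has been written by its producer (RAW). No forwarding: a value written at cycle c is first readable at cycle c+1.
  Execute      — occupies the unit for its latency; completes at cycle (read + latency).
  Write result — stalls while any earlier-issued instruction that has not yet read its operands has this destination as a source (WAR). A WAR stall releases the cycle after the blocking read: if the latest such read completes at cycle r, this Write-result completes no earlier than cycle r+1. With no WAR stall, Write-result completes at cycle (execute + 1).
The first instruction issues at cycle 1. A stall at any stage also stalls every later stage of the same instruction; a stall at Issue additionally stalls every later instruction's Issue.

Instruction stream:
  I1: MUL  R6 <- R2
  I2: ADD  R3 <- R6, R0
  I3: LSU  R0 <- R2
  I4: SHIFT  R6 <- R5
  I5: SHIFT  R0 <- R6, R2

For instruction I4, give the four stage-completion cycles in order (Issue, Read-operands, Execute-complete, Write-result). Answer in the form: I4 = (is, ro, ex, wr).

I4 = (10, 11, 12, 13)

1) issue 1, read 2, done 8, write 9
2) issue 2, read 10, done 12, write 13  <RAW R6: wait I1 write@9>
3) issue 3, read 4, done 5, write 11  <WAR R0: wait I2 read@10>
4) issue 10, read 11, done 12, write 13  <WAW R6: wait I1 write@9>
5) issue 14, read 15, done 16, write 17  <struct: SHIFT busy until I4 writes@13>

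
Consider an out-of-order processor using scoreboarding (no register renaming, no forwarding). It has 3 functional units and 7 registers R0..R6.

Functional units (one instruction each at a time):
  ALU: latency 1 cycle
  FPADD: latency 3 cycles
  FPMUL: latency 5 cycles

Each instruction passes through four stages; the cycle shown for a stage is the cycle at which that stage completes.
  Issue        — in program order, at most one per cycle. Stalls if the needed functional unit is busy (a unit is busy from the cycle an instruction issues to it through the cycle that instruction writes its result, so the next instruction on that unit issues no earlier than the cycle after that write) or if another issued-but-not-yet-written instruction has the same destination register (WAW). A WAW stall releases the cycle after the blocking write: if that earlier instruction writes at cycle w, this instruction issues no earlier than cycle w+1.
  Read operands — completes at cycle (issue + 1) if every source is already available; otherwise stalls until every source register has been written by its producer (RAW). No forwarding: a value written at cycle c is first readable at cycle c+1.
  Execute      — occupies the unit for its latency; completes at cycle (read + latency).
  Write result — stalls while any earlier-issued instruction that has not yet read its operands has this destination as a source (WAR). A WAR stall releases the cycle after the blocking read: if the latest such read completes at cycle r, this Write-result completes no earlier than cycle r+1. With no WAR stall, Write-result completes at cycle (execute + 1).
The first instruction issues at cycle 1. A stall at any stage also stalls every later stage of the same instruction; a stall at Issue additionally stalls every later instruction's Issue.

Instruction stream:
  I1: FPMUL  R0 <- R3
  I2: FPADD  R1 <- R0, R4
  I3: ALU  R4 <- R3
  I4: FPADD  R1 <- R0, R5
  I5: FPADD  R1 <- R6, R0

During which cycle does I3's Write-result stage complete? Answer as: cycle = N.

cycle = 10

[1] I1→FPMUL
[2] I1 RO, I2→FPADD
[3] I3→ALU
[4] I3 RO
[5] I3 EX
[7] I1 EX
[8] I1 WR R0
[9] I2 RO
[10] I3 WR R4
[12] I2 EX
[13] I2 WR R1
[14] I4→FPADD
[15] I4 RO
[18] I4 EX
[19] I4 WR R1
[20] I5→FPADD
[21] I5 RO
[24] I5 EX
[25] I5 WR R1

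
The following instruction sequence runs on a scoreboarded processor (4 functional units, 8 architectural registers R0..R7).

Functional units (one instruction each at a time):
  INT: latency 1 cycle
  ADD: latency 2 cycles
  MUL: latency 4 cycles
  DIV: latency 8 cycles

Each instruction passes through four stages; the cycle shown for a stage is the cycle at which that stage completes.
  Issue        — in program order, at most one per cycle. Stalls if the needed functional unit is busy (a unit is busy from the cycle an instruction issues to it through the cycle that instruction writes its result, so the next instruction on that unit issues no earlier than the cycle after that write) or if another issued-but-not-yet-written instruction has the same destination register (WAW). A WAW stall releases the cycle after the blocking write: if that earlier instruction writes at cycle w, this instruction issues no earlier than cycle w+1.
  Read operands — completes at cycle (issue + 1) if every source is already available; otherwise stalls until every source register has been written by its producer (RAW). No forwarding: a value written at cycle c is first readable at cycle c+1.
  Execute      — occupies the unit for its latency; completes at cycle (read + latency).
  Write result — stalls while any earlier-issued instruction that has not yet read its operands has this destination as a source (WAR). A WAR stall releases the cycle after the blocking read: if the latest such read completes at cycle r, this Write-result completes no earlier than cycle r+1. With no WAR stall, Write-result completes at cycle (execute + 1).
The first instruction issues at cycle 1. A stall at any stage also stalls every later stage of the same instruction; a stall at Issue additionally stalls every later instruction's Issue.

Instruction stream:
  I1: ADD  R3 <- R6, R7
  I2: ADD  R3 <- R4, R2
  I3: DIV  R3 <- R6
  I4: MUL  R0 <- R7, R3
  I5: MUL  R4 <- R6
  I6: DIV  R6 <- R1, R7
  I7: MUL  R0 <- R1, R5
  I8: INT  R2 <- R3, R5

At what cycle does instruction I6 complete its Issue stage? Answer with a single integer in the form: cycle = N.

cycle = 29

[1] I1 dispatched to ADD
[2] I1 operands ready
[4] I1 complete
[5] R3←I1
[6] I2 dispatched to ADD
[7] I2 operands ready
[9] I2 complete
[10] R3←I2
[11] I3 dispatched to DIV
[12] I3 operands ready; I4 dispatched to MUL
[20] I3 complete
[21] R3←I3
[22] I4 operands ready
[26] I4 complete
[27] R0←I4
[28] I5 dispatched to MUL
[29] I5 operands ready; I6 dispatched to DIV
[30] I6 operands ready
[33] I5 complete
[34] R4←I5
[35] I7 dispatched to MUL
[36] I7 operands ready; I8 dispatched to INT
[37] I8 operands ready
[38] I6 complete; I8 complete
[39] R6←I6; R2←I8
[40] I7 complete
[41] R0←I7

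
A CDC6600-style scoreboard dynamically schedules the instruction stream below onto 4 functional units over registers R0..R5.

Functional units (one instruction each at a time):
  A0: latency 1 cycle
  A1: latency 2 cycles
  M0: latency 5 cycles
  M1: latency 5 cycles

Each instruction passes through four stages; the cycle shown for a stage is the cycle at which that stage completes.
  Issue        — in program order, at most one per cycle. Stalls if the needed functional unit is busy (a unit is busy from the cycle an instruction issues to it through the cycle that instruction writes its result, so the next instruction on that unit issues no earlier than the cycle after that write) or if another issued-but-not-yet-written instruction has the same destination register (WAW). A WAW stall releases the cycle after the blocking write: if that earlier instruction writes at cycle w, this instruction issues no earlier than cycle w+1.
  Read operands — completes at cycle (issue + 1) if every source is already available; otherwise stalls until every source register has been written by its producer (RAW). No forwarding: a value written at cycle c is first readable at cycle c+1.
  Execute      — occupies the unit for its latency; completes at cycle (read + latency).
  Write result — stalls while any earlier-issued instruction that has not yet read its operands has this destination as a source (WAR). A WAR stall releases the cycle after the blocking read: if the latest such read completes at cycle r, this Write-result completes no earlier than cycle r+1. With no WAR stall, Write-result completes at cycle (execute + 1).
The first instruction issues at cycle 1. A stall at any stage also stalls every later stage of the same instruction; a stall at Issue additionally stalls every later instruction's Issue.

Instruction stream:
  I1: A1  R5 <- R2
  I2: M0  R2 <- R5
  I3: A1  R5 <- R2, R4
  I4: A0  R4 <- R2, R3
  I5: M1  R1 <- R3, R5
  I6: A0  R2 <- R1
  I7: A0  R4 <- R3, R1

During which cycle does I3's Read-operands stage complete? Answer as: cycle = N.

cycle = 13

1) issue 1, read 2, done 4, write 5
2) issue 2, read 6, done 11, write 12  <RAW R5: wait I1 write@5>
3) issue 6, read 13, done 15, write 16  <struct: A1 busy until I1 writes@5 / RAW R2: wait I2 write@12>
4) issue 7, read 13, done 14, write 15  <RAW R2: wait I2 write@12>
5) issue 8, read 17, done 22, write 23  <RAW R5: wait I3 write@16>
6) issue 16, read 24, done 25, write 26  <struct: A0 busy until I4 writes@15 / RAW R1: wait I5 write@23>
7) issue 27, read 28, done 29, write 30  <struct: A0 busy until I6 writes@26>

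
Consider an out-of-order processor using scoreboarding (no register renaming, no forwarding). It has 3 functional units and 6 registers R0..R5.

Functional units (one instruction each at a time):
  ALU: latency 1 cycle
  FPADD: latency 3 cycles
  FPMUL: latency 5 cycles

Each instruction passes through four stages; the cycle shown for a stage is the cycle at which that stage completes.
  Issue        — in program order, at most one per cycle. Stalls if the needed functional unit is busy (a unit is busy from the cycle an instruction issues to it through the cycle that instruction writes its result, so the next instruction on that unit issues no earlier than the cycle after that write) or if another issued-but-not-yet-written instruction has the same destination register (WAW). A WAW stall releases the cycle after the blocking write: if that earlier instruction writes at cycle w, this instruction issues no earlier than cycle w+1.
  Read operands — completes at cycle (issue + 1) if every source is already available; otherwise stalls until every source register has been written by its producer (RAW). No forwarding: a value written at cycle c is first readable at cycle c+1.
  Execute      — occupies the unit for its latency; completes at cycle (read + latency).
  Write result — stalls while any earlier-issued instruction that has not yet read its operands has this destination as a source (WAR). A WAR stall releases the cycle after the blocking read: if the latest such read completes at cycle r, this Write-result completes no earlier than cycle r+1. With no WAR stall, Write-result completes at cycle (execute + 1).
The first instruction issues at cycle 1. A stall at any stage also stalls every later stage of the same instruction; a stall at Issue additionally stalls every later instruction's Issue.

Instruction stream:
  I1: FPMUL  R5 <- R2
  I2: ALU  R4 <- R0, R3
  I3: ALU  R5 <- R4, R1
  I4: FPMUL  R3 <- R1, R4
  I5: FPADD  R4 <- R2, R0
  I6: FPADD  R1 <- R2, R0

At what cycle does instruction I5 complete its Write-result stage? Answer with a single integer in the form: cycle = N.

cycle = 16

  I1 | 1 | 2 | 7 | 8
  I2 | 2 | 3 | 4 | 5
  I3 | 9 | 10 | 11 | 12   WAW R5: wait I1 write@8
  I4 | 10 | 11 | 16 | 17
  I5 | 11 | 12 | 15 | 16
  I6 | 17 | 18 | 21 | 22   struct: FPADD busy until I5 writes@16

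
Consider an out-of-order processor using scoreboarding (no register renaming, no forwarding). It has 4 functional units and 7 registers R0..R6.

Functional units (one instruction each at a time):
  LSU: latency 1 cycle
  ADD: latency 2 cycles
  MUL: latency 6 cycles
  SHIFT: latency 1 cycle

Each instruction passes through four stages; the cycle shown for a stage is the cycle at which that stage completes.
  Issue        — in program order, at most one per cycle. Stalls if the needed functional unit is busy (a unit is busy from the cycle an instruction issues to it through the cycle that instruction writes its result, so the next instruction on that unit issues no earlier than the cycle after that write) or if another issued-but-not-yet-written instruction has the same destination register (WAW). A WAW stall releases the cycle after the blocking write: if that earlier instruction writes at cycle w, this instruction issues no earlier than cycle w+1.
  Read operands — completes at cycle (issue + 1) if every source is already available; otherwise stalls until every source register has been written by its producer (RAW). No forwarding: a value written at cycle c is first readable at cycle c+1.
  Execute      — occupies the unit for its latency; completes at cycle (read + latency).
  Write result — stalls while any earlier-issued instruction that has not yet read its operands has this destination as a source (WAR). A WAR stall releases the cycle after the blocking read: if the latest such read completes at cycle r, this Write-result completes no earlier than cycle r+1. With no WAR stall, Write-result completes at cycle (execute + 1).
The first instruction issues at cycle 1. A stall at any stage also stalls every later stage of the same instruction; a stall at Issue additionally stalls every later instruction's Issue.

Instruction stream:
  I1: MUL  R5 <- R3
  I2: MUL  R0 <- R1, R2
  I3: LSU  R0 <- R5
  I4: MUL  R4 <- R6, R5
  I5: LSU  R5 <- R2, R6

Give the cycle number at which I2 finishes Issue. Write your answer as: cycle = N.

cycle = 10

1) issue 1, read 2, done 8, write 9
2) issue 10, read 11, done 17, write 18  <struct: MUL busy until I1 writes@9>
3) issue 19, read 20, done 21, write 22  <WAW R0: wait I2 write@18>
4) issue 20, read 21, done 27, write 28
5) issue 23, read 24, done 25, write 26  <struct: LSU busy until I3 writes@22>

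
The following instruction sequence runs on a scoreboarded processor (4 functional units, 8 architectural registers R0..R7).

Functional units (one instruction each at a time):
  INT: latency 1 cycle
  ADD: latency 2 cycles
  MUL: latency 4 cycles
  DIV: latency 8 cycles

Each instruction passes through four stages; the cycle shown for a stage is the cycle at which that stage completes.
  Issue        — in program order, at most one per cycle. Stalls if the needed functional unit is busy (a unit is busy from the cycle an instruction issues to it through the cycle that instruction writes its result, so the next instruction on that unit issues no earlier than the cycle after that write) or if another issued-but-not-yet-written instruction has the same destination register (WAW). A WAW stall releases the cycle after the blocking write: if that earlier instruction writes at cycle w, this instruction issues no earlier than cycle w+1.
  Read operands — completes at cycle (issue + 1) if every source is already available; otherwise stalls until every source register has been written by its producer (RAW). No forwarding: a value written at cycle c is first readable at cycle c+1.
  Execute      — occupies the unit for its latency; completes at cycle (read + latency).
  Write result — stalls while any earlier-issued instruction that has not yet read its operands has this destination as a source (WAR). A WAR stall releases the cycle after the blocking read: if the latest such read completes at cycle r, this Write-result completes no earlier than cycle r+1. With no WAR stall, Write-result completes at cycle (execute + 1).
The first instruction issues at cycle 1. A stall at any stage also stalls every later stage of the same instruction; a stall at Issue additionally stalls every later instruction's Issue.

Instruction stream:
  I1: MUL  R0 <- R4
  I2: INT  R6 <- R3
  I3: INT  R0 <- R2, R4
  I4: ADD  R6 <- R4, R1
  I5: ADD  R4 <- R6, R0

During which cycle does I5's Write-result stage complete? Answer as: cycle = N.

1) issue 1, read 2, done 6, write 7
2) issue 2, read 3, done 4, write 5
3) issue 8, read 9, done 10, write 11  <WAW R0: wait I1 write@7>
4) issue 9, read 10, done 12, write 13
5) issue 14, read 15, done 17, write 18  <struct: ADD busy until I4 writes@13>

cycle = 18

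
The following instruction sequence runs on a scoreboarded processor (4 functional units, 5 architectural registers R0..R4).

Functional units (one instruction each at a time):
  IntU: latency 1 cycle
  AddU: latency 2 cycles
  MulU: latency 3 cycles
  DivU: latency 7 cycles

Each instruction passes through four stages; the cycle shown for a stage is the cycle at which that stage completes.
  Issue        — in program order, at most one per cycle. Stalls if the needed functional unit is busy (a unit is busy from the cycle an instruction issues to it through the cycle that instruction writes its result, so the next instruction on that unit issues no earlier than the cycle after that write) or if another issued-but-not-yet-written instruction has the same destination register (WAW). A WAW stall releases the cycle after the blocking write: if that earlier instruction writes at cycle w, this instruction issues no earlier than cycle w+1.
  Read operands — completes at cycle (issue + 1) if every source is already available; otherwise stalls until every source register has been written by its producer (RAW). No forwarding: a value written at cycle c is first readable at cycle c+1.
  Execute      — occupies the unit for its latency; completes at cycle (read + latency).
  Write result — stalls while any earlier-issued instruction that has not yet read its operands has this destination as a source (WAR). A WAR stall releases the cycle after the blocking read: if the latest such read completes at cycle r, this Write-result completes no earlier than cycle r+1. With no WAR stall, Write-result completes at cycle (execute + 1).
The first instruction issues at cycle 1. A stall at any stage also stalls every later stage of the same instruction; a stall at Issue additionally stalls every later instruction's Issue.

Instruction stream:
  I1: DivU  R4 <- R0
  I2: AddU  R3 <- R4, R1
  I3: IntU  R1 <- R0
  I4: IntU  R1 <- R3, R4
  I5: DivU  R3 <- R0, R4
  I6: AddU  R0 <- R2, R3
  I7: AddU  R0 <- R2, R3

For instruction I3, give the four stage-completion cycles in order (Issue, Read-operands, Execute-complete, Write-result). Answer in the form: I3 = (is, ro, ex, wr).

I1  is:1  ro:2  ex:9  wr:10
I2  is:2  ro:11  ex:13  wr:14  — RAW R4: wait I1 write@10
I3  is:3  ro:4  ex:5  wr:12  — WAR R1: wait I2 read@11
I4  is:13  ro:15  ex:16  wr:17  — struct: IntU busy until I3 writes@12, RAW R3: wait I2 write@14
I5  is:15  ro:16  ex:23  wr:24  — WAW R3: wait I2 write@14
I6  is:16  ro:25  ex:27  wr:28  — RAW R3: wait I5 write@24
I7  is:29  ro:30  ex:32  wr:33  — struct: AddU busy until I6 writes@28

I3 = (3, 4, 5, 12)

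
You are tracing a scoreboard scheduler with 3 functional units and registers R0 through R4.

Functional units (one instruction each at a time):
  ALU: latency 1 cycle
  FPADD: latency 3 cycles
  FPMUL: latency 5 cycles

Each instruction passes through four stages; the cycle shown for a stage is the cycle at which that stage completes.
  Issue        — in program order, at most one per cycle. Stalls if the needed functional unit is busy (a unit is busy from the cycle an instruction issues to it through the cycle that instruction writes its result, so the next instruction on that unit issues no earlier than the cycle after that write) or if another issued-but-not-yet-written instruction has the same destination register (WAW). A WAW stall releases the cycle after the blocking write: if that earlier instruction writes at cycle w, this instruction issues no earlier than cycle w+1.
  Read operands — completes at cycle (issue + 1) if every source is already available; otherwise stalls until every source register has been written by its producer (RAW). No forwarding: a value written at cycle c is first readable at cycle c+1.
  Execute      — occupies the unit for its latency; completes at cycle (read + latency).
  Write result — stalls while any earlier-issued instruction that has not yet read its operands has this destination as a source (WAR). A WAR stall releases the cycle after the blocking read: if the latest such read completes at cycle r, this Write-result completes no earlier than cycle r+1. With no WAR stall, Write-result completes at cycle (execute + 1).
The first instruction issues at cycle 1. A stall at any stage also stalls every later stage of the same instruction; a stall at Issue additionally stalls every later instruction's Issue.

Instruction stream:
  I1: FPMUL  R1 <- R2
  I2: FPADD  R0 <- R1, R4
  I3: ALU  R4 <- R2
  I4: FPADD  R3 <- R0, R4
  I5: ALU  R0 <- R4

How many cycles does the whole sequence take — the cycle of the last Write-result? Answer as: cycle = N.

cycle = 19

I1  is:1  ro:2  ex:7  wr:8
I2  is:2  ro:9  ex:12  wr:13  — RAW R1: wait I1 write@8
I3  is:3  ro:4  ex:5  wr:10  — WAR R4: wait I2 read@9
I4  is:14  ro:15  ex:18  wr:19  — struct: FPADD busy until I2 writes@13
I5  is:15  ro:16  ex:17  wr:18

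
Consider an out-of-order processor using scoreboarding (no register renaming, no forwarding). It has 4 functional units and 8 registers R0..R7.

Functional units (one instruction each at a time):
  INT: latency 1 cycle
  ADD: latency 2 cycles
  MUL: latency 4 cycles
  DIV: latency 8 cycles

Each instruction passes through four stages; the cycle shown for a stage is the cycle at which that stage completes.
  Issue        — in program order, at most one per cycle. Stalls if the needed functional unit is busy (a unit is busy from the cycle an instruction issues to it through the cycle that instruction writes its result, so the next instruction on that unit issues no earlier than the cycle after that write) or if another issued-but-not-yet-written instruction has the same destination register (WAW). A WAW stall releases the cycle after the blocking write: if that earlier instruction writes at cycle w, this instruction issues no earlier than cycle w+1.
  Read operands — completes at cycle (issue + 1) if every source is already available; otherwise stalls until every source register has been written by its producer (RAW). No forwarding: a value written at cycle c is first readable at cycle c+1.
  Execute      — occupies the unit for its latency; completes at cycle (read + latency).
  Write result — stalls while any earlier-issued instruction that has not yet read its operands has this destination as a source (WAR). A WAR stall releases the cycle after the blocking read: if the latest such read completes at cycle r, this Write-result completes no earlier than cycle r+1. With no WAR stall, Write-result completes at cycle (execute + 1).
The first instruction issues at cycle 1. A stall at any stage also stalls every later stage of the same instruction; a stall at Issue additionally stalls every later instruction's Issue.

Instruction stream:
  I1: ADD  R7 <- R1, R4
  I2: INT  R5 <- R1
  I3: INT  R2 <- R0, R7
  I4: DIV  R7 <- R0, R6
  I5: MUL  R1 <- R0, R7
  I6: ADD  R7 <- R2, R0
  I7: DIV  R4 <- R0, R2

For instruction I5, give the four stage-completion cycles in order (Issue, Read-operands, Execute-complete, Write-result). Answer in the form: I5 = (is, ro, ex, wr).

I5 = (8, 18, 22, 23)

[I1] 1/2/4/5
[I2] 2/3/4/5
[I3] 6/7/8/9  (struct: INT busy until I2 writes@5)
[I4] 7/8/16/17
[I5] 8/18/22/23  (RAW R7: wait I4 write@17)
[I6] 18/19/21/22  (WAW R7: wait I4 write@17)
[I7] 19/20/28/29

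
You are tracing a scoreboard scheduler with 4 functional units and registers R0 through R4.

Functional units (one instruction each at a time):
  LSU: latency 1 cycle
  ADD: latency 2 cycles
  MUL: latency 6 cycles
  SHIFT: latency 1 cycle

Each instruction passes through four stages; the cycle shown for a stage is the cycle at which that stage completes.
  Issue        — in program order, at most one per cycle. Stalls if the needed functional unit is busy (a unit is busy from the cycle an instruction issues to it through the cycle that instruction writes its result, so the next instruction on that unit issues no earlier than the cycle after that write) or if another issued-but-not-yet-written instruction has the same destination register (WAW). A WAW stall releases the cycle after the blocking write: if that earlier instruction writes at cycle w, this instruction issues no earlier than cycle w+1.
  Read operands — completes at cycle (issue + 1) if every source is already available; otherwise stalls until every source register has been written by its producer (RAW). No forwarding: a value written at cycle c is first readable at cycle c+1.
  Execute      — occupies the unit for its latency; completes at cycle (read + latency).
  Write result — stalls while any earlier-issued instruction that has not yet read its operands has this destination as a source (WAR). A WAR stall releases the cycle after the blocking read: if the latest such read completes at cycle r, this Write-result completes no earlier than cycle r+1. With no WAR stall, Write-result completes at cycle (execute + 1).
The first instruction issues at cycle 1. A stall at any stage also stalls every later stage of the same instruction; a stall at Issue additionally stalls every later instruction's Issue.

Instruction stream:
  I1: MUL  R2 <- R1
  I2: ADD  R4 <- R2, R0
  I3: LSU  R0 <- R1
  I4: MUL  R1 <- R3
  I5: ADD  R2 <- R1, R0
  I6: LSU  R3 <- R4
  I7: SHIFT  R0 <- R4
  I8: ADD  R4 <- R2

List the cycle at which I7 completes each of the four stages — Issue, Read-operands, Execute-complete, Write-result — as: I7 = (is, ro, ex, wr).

t=1  issue I1 (MUL)
t=2  I1 read-ops, issue I2 (ADD)
t=3  issue I3 (LSU)
t=4  I3 read-ops
t=5  I3 finished on LSU
t=8  I1 finished on MUL
t=9  I1→R2
t=10  I2 read-ops, issue I4 (MUL)
t=11  I3→R0, I4 read-ops
t=12  I2 finished on ADD
t=13  I2→R4
t=14  issue I5 (ADD)
t=15  issue I6 (LSU)
t=16  I6 read-ops, issue I7 (SHIFT)
t=17  I4 finished on MUL, I6 finished on LSU, I7 read-ops
t=18  I4→R1, I6→R3, I7 finished on SHIFT
t=19  I5 read-ops
t=20  I7→R0
t=21  I5 finished on ADD
t=22  I5→R2
t=23  issue I8 (ADD)
t=24  I8 read-ops
t=26  I8 finished on ADD
t=27  I8→R4

I7 = (16, 17, 18, 20)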